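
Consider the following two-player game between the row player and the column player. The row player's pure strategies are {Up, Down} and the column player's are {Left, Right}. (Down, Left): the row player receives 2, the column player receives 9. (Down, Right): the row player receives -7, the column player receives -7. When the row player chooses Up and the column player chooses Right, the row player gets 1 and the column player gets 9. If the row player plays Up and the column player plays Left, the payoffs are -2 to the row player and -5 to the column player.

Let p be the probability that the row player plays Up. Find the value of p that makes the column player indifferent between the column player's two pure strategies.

p = 8/15

In a mixed equilibrium the column player is indifferent between Left and Right; this condition fixes p.
  the column player's payoff to Left: p·(-5) + (1−p)·9 = -14p + 9
  the column player's payoff to Right: p·9 + (1−p)·(-7) = 16p - 7
  -14p + 9 = 16p - 7  ⇒  -30p = -16  ⇒  p = 8/15.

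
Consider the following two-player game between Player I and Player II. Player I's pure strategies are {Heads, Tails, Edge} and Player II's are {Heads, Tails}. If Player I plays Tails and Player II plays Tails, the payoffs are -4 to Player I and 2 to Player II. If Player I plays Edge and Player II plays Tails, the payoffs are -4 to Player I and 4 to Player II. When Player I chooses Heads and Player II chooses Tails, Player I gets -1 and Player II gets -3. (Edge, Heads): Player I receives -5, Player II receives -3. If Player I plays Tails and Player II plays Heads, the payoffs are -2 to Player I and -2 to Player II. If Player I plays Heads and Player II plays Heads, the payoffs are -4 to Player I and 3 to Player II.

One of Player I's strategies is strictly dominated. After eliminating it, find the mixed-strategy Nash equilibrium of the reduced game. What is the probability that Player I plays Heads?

p = 2/5

Player I's strategy Edge is strictly dominated by Heads: -4 > -5 and -1 > -4. Eliminate Edge.
Player II's indifference between Heads and Tails determines Player I's mixing probability p:
  Player II's payoff to Heads: p·3 + (1−p)·(-2) = 5p - 2
  Player II's payoff to Tails: p·(-3) + (1−p)·2 = -5p + 2
  5p - 2 = -5p + 2  ⇒  10p = 4  ⇒  p = 2/5.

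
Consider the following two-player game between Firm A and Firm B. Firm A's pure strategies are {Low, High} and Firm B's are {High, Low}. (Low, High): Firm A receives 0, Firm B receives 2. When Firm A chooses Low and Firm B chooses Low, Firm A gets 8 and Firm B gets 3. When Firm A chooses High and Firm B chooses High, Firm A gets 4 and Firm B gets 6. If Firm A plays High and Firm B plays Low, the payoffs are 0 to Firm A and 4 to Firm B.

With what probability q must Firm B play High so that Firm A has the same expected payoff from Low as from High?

q = 2/3

Firm A's indifference between Low and High determines Firm B's mixing probability q:
  Firm A's expected payoff from Low: q·0 + (1−q)·8 = -8q + 8
  Firm A's expected payoff from High: q·4 + (1−q)·0 = 4q
  -8q + 8 = 4q  ⇒  -12q = -8  ⇒  q = 2/3.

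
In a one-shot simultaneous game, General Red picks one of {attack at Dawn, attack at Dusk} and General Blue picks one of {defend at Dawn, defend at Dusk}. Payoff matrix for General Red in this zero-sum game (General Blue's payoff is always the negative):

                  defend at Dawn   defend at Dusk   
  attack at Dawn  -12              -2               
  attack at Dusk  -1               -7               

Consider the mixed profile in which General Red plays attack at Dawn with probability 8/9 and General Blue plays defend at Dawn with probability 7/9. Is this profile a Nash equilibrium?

No

Given General Red's mix p = 8/9, General Blue's payoff from defend at Dawn is 97/9 but from defend at Dusk is 23/9. General Blue strictly prefers defend at Dawn, so General Blue would not mix.
So the proposed profile is not a Nash equilibrium.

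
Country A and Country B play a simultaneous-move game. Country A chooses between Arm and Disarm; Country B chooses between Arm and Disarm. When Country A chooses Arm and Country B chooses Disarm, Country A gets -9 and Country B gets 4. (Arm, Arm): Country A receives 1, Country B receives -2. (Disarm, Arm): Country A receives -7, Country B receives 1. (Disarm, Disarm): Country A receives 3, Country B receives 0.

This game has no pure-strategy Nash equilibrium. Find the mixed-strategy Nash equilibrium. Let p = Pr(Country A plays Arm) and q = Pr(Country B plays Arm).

p = 1/7, q = 3/5

Country B's indifference between Arm and Disarm determines Country A's mixing probability p:
  Country B's payoff from Arm: p·(-2) + (1−p)·1 = -3p + 1
  Country B's payoff from Disarm: p·4 + (1−p)·0 = 4p
  -3p + 1 = 4p  ⇒  -7p = -1  ⇒  p = 1/7.
Country A's indifference between Arm and Disarm determines Country B's mixing probability q:
  Country A's expected payoff from Arm: q·1 + (1−q)·(-9) = 10q - 9
  Country A's expected payoff from Disarm: q·(-7) + (1−q)·3 = -10q + 3
  10q - 9 = -10q + 3  ⇒  20q = 12  ⇒  q = 3/5.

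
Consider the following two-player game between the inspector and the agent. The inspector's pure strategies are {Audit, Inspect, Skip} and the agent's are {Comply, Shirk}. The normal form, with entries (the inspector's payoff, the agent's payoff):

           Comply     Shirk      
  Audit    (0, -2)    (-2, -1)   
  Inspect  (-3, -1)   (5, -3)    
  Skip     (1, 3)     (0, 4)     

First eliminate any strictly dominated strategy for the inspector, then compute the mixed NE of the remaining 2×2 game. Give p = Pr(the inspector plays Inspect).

The inspector's strategy Audit is strictly dominated by Skip: 1 > 0 and 0 > -2. Eliminate Audit.
The inspector's mix must leave the agent indifferent between Comply and Shirk.
  the agent's payoff to Comply: p·(-1) + (1−p)·3 = -4p + 3
  the agent's payoff to Shirk: p·(-3) + (1−p)·4 = -7p + 4
  -4p + 3 = -7p + 4  ⇒  3p = 1  ⇒  p = 1/3.

p = 1/3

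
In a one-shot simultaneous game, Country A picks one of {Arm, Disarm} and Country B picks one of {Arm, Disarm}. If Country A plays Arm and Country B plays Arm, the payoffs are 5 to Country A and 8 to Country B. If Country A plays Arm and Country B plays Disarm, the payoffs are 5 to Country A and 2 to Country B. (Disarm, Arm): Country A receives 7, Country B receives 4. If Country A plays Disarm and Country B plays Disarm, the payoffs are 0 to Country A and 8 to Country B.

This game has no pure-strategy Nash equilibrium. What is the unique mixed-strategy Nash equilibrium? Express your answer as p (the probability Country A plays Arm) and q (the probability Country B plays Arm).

p = 2/5, q = 5/7

Set Country B's expected payoff from Arm equal to that from Disarm:
  Country B's payoff to Arm: p·8 + (1−p)·4 = 4p + 4
  Country B's payoff to Disarm: p·2 + (1−p)·8 = -6p + 8
  4p + 4 = -6p + 8  ⇒  10p = 4  ⇒  p = 2/5.
Set Country A's expected payoff from Arm equal to that from Disarm:
  Country A's expected payoff from Arm: q·5 + (1−q)·5 = 5
  Country A's expected payoff from Disarm: q·7 + (1−q)·0 = 7q
  5 = 7q  ⇒  -7q = -5  ⇒  q = 5/7.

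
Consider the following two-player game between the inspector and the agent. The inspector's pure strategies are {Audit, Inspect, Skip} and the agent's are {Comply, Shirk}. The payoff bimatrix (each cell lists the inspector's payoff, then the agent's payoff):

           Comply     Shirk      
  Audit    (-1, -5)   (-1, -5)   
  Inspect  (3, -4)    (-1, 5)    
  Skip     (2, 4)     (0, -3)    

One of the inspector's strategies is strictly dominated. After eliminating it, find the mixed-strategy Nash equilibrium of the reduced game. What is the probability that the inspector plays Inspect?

The inspector's strategy Audit is strictly dominated by Skip: 2 > -1 and 0 > -1. Eliminate Audit.
Set the agent's expected payoff from Comply equal to that from Shirk:
  the agent's payoff from Comply: p·(-4) + (1−p)·4 = -8p + 4
  the agent's payoff from Shirk: p·5 + (1−p)·(-3) = 8p - 3
  -8p + 4 = 8p - 3  ⇒  -16p = -7  ⇒  p = 7/16.

p = 7/16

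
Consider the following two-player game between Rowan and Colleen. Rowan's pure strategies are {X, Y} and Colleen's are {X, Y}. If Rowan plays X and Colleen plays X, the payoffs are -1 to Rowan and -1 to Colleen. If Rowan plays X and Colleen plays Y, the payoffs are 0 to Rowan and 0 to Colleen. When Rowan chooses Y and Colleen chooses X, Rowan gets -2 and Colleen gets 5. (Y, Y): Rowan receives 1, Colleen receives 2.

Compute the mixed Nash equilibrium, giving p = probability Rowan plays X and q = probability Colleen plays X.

Set Colleen's expected payoff from X equal to that from Y:
  Colleen's payoff to X: p·(-1) + (1−p)·5 = -6p + 5
  Colleen's payoff to Y: p·0 + (1−p)·2 = -2p + 2
  -6p + 5 = -2p + 2  ⇒  -4p = -3  ⇒  p = 3/4.
In a mixed equilibrium Rowan is indifferent between X and Y; this condition fixes q.
  Rowan's expected payoff from X: q·(-1) + (1−q)·0 = -q
  Rowan's expected payoff from Y: q·(-2) + (1−q)·1 = -3q + 1
  -q = -3q + 1  ⇒  2q = 1  ⇒  q = 1/2.

p = 3/4, q = 1/2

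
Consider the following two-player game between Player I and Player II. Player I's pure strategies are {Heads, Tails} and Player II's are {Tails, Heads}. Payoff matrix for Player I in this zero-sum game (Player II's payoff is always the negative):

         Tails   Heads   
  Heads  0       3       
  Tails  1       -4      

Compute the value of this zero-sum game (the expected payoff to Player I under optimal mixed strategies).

For Player I to be willing to mix, Player I must be indifferent between Heads and Tails, which pins down Player II's mix.
  Player I's payoff from Heads: q·0 + (1−q)·3 = -3q + 3
  Player I's payoff from Tails: q·1 + (1−q)·(-4) = 5q - 4
  -3q + 3 = 5q - 4  ⇒  -8q = -7  ⇒  q = 7/8.
The value is Player I's expected payoff against this mix (using Heads): (7/8)·0 + (1/8)·3 = 3/8.

v = 3/8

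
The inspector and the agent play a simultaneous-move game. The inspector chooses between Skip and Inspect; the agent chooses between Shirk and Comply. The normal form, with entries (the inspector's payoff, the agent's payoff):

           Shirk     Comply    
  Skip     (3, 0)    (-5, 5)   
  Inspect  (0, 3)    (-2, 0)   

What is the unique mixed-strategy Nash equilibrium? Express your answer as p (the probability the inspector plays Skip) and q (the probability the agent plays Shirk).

The inspector's mix must leave the agent indifferent between Shirk and Comply.
  the agent's payoff to Shirk: p·0 + (1−p)·3 = -3p + 3
  the agent's payoff to Comply: p·5 + (1−p)·0 = 5p
  -3p + 3 = 5p  ⇒  -8p = -3  ⇒  p = 3/8.
In a mixed equilibrium the inspector is indifferent between Skip and Inspect; this condition fixes q.
  the inspector's payoff to Skip: q·3 + (1−q)·(-5) = 8q - 5
  the inspector's payoff to Inspect: q·0 + (1−q)·(-2) = 2q - 2
  8q - 5 = 2q - 2  ⇒  6q = 3  ⇒  q = 1/2.

p = 3/8, q = 1/2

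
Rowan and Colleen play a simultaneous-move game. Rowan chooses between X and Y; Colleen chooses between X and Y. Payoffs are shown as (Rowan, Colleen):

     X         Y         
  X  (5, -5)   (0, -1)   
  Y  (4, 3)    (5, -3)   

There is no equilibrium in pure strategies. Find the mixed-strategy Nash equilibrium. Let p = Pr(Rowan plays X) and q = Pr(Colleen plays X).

p = 3/5, q = 5/6

Rowan's mix must leave Colleen indifferent between X and Y.
  Colleen's payoff to X: p·(-5) + (1−p)·3 = -8p + 3
  Colleen's payoff to Y: p·(-1) + (1−p)·(-3) = 2p - 3
  -8p + 3 = 2p - 3  ⇒  -10p = -6  ⇒  p = 3/5.
Rowan's indifference between X and Y determines Colleen's mixing probability q:
  Rowan's payoff to X: q·5 + (1−q)·0 = 5q
  Rowan's payoff to Y: q·4 + (1−q)·5 = -q + 5
  5q = -q + 5  ⇒  6q = 5  ⇒  q = 5/6.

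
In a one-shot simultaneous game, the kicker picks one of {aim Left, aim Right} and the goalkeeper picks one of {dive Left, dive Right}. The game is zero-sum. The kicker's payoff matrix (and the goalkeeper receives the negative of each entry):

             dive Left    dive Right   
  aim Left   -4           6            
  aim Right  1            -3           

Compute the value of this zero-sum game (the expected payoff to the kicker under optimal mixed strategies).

v = -3/7

The kicker's indifference between aim Left and aim Right determines the goalkeeper's mixing probability q:
  the kicker's expected payoff from aim Left: q·(-4) + (1−q)·6 = -10q + 6
  the kicker's expected payoff from aim Right: q·1 + (1−q)·(-3) = 4q - 3
  -10q + 6 = 4q - 3  ⇒  -14q = -9  ⇒  q = 9/14.
The value is the kicker's expected payoff against this mix (using aim Left): (9/14)·(-4) + (5/14)·6 = -3/7.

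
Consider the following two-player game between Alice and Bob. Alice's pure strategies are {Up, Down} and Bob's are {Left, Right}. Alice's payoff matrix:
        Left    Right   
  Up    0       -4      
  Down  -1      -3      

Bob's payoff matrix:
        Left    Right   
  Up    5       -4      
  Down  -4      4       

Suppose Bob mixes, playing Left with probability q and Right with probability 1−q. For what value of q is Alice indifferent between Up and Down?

Set Alice's expected payoff from Up equal to that from Down:
  Alice's payoff to Up: q·0 + (1−q)·(-4) = 4q - 4
  Alice's payoff to Down: q·(-1) + (1−q)·(-3) = 2q - 3
  4q - 4 = 2q - 3  ⇒  2q = 1  ⇒  q = 1/2.

q = 1/2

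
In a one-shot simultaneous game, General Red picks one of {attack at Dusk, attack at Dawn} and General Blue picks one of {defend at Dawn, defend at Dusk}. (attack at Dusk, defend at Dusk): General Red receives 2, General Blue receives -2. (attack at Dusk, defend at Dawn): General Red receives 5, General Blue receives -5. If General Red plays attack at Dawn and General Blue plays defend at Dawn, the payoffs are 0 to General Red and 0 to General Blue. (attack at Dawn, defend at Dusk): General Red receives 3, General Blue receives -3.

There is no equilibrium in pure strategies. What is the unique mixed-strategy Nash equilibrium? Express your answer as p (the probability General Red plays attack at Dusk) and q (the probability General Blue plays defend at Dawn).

p = 1/2, q = 1/6

General Blue's indifference between defend at Dawn and defend at Dusk determines General Red's mixing probability p:
  General Blue's expected payoff from defend at Dawn: p·(-5) + (1−p)·0 = -5p
  General Blue's expected payoff from defend at Dusk: p·(-2) + (1−p)·(-3) = p - 3
  -5p = p - 3  ⇒  -6p = -3  ⇒  p = 1/2.
General Blue's mix must leave General Red indifferent between attack at Dusk and attack at Dawn.
  General Red's expected payoff from attack at Dusk: q·5 + (1−q)·2 = 3q + 2
  General Red's expected payoff from attack at Dawn: q·0 + (1−q)·3 = -3q + 3
  3q + 2 = -3q + 3  ⇒  6q = 1  ⇒  q = 1/6.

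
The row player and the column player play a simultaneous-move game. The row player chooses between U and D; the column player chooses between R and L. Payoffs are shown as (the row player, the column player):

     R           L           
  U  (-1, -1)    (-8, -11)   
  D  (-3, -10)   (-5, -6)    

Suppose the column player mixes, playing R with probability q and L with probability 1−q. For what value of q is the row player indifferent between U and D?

q = 3/5

The row player's indifference between U and D determines the column player's mixing probability q:
  the row player's payoff to U: q·(-1) + (1−q)·(-8) = 7q - 8
  the row player's payoff to D: q·(-3) + (1−q)·(-5) = 2q - 5
  7q - 8 = 2q - 5  ⇒  5q = 3  ⇒  q = 3/5.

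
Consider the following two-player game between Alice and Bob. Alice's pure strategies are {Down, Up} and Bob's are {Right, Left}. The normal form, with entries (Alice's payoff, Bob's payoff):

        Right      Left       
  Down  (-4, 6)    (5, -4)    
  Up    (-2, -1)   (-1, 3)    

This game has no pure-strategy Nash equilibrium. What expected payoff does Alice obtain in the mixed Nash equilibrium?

-7/4

Bob's mix must leave Alice indifferent between Down and Up.
  Alice's payoff from Down: q·(-4) + (1−q)·5 = -9q + 5
  Alice's payoff from Up: q·(-2) + (1−q)·(-1) = -q - 1
  -9q + 5 = -q - 1  ⇒  -8q = -6  ⇒  q = 3/4.
At equilibrium Alice is indifferent across rows, so Alice's payoff equals the payoff from Down: (3/4)·(-4) + (1/4)·5 = -7/4.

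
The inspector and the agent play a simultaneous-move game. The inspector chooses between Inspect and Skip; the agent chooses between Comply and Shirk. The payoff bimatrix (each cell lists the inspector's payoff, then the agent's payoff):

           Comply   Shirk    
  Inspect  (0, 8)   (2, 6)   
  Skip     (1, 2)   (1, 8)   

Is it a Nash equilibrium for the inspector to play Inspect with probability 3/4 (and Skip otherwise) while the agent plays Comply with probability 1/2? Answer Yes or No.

Check the agent's indifference given the inspector's mix p = 3/4:
  payoff from Comply = 13/2; payoff from Shirk = 13/2 — equal.
Check the inspector's indifference given the agent's mix q = 1/2:
  payoff from Inspect = 1; payoff from Skip = 1 — equal.
Both players are indifferent, so neither can profitably deviate.

Yes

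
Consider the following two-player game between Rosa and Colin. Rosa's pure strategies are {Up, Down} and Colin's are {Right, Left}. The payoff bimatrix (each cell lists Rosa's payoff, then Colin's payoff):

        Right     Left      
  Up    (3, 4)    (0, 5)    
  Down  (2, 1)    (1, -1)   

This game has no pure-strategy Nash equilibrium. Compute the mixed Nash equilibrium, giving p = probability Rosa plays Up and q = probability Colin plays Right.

p = 2/3, q = 1/2

Colin's indifference between Right and Left determines Rosa's mixing probability p:
  Colin's payoff from Right: p·4 + (1−p)·1 = 3p + 1
  Colin's payoff from Left: p·5 + (1−p)·(-1) = 6p - 1
  3p + 1 = 6p - 1  ⇒  -3p = -2  ⇒  p = 2/3.
For Rosa to be willing to mix, Rosa must be indifferent between Up and Down, which pins down Colin's mix.
  Rosa's payoff to Up: q·3 + (1−q)·0 = 3q
  Rosa's payoff to Down: q·2 + (1−q)·1 = q + 1
  3q = q + 1  ⇒  2q = 1  ⇒  q = 1/2.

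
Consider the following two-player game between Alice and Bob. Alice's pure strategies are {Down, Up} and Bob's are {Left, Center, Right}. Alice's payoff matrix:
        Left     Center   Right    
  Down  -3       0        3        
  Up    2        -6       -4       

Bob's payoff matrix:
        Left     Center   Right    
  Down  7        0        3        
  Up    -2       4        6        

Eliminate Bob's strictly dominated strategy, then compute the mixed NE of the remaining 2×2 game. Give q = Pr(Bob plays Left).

Bob's strategy Center is strictly dominated by Right: 3 > 0 and 6 > 4. Eliminate Center.
For Alice to be willing to mix, Alice must be indifferent between Down and Up, which pins down Bob's mix.
  Alice's payoff from Down: q·(-3) + (1−q)·3 = -6q + 3
  Alice's payoff from Up: q·2 + (1−q)·(-4) = 6q - 4
  -6q + 3 = 6q - 4  ⇒  -12q = -7  ⇒  q = 7/12.

q = 7/12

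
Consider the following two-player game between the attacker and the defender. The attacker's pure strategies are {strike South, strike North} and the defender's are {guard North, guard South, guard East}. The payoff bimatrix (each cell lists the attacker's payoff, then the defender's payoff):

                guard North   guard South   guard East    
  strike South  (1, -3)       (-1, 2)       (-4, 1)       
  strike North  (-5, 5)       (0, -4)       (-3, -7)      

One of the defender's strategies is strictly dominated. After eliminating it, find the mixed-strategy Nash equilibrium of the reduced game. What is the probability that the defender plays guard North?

q = 1/7

The defender's strategy guard East is strictly dominated by guard South: 2 > 1 and -4 > -7. Eliminate guard East.
The defender's mix must leave the attacker indifferent between strike South and strike North.
  the attacker's expected payoff from strike South: q·1 + (1−q)·(-1) = 2q - 1
  the attacker's expected payoff from strike North: q·(-5) + (1−q)·0 = -5q
  2q - 1 = -5q  ⇒  7q = 1  ⇒  q = 1/7.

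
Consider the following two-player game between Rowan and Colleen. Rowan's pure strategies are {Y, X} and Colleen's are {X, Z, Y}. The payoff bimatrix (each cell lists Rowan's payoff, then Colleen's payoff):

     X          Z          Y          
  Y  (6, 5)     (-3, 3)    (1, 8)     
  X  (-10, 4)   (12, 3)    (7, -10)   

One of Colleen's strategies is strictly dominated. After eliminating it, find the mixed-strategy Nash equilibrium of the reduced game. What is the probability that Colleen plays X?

q = 3/11

Colleen's strategy Z is strictly dominated by X: 5 > 3 and 4 > 3. Eliminate Z.
For Rowan to be willing to mix, Rowan must be indifferent between Y and X, which pins down Colleen's mix.
  Rowan's payoff from Y: q·6 + (1−q)·1 = 5q + 1
  Rowan's payoff from X: q·(-10) + (1−q)·7 = -17q + 7
  5q + 1 = -17q + 7  ⇒  22q = 6  ⇒  q = 3/11.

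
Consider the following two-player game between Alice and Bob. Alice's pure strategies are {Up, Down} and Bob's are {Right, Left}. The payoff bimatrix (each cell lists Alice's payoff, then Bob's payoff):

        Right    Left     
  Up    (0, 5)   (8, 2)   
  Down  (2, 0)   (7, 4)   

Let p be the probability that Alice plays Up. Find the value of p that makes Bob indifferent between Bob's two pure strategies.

p = 4/7

Bob's indifference between Right and Left determines Alice's mixing probability p:
  Bob's expected payoff from Right: p·5 + (1−p)·0 = 5p
  Bob's expected payoff from Left: p·2 + (1−p)·4 = -2p + 4
  5p = -2p + 4  ⇒  7p = 4  ⇒  p = 4/7.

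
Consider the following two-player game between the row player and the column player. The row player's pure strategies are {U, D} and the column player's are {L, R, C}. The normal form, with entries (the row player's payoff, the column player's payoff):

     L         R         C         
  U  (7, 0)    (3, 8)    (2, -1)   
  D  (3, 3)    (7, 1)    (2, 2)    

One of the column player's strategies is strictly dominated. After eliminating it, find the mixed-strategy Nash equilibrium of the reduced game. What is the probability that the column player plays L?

The column player's strategy C is strictly dominated by L: 0 > -1 and 3 > 2. Eliminate C.
Set the row player's expected payoff from U equal to that from D:
  the row player's payoff from U: q·7 + (1−q)·3 = 4q + 3
  the row player's payoff from D: q·3 + (1−q)·7 = -4q + 7
  4q + 3 = -4q + 7  ⇒  8q = 4  ⇒  q = 1/2.

q = 1/2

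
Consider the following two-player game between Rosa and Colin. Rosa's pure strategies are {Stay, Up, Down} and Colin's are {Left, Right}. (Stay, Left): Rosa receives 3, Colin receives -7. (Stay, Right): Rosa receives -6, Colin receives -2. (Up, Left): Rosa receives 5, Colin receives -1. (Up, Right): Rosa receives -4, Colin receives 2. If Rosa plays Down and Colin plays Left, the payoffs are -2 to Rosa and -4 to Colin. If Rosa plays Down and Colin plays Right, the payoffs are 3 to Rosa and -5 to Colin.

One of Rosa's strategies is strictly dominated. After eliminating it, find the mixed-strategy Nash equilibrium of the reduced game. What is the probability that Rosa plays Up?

p = 1/4

Rosa's strategy Stay is strictly dominated by Up: 5 > 3 and -4 > -6. Eliminate Stay.
Rosa's mix must leave Colin indifferent between Left and Right.
  Colin's payoff from Left: p·(-1) + (1−p)·(-4) = 3p - 4
  Colin's payoff from Right: p·2 + (1−p)·(-5) = 7p - 5
  3p - 4 = 7p - 5  ⇒  -4p = -1  ⇒  p = 1/4.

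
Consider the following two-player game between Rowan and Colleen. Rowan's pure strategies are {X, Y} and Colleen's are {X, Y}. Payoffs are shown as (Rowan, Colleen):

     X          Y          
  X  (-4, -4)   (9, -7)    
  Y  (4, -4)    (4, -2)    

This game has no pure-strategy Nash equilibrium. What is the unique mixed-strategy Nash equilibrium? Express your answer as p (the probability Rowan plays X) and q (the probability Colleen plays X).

Set Colleen's expected payoff from X equal to that from Y:
  Colleen's expected payoff from X: p·(-4) + (1−p)·(-4) = -4
  Colleen's expected payoff from Y: p·(-7) + (1−p)·(-2) = -5p - 2
  -4 = -5p - 2  ⇒  5p = 2  ⇒  p = 2/5.
Colleen's mix must leave Rowan indifferent between X and Y.
  Rowan's payoff to X: q·(-4) + (1−q)·9 = -13q + 9
  Rowan's payoff to Y: q·4 + (1−q)·4 = 4
  -13q + 9 = 4  ⇒  -13q = -5  ⇒  q = 5/13.

p = 2/5, q = 5/13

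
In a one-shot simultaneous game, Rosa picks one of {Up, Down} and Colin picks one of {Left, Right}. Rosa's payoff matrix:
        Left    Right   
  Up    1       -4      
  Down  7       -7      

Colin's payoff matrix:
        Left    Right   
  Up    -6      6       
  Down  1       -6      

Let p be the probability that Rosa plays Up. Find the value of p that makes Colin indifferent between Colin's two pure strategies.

For Colin to be willing to mix, Colin must be indifferent between Left and Right, which pins down Rosa's mix.
  Colin's payoff to Left: p·(-6) + (1−p)·1 = -7p + 1
  Colin's payoff to Right: p·6 + (1−p)·(-6) = 12p - 6
  -7p + 1 = 12p - 6  ⇒  -19p = -7  ⇒  p = 7/19.

p = 7/19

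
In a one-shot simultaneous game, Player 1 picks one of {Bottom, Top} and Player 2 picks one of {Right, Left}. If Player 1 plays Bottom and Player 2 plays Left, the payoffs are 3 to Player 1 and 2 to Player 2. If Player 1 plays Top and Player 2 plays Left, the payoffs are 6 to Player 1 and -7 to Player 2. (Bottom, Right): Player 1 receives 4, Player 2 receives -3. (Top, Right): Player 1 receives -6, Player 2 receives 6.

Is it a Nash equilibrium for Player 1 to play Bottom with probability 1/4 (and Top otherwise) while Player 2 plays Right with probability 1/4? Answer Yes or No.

Given Player 1's mix p = 1/4, Player 2's payoff from Right is 15/4 but from Left is -19/4. Player 2 strictly prefers Right, so Player 2 would not mix.
So the proposed profile is not a Nash equilibrium.

No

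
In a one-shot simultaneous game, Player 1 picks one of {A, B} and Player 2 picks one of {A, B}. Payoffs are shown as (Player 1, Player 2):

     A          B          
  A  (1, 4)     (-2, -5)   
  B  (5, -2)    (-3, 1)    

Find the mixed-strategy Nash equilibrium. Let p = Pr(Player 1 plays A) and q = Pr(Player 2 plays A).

p = 1/4, q = 1/5

In a mixed equilibrium Player 2 is indifferent between A and B; this condition fixes p.
  Player 2's expected payoff from A: p·4 + (1−p)·(-2) = 6p - 2
  Player 2's expected payoff from B: p·(-5) + (1−p)·1 = -6p + 1
  6p - 2 = -6p + 1  ⇒  12p = 3  ⇒  p = 1/4.
Set Player 1's expected payoff from A equal to that from B:
  Player 1's payoff to A: q·1 + (1−q)·(-2) = 3q - 2
  Player 1's payoff to B: q·5 + (1−q)·(-3) = 8q - 3
  3q - 2 = 8q - 3  ⇒  -5q = -1  ⇒  q = 1/5.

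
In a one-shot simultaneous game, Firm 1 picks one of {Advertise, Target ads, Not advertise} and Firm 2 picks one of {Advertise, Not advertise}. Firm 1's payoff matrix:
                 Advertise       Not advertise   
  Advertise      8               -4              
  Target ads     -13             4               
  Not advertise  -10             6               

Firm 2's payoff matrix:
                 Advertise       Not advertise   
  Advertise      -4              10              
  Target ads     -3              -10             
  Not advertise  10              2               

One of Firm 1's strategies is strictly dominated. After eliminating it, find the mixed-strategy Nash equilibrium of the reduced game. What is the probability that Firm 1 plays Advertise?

p = 4/11

Firm 1's strategy Target ads is strictly dominated by Not advertise: -10 > -13 and 6 > 4. Eliminate Target ads.
Firm 1's mix must leave Firm 2 indifferent between Advertise and Not advertise.
  Firm 2's expected payoff from Advertise: p·(-4) + (1−p)·10 = -14p + 10
  Firm 2's expected payoff from Not advertise: p·10 + (1−p)·2 = 8p + 2
  -14p + 10 = 8p + 2  ⇒  -22p = -8  ⇒  p = 4/11.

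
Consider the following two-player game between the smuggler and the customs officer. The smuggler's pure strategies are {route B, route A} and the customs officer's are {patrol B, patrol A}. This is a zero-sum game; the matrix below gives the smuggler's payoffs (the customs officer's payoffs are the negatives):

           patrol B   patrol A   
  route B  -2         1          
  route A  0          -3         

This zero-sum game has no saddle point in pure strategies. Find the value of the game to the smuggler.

v = -1

For the smuggler to be willing to mix, the smuggler must be indifferent between route B and route A, which pins down the customs officer's mix.
  the smuggler's expected payoff from route B: q·(-2) + (1−q)·1 = -3q + 1
  the smuggler's expected payoff from route A: q·0 + (1−q)·(-3) = 3q - 3
  -3q + 1 = 3q - 3  ⇒  -6q = -4  ⇒  q = 2/3.
The value is the smuggler's expected payoff against this mix (using route B): (2/3)·(-2) + (1/3)·1 = -1.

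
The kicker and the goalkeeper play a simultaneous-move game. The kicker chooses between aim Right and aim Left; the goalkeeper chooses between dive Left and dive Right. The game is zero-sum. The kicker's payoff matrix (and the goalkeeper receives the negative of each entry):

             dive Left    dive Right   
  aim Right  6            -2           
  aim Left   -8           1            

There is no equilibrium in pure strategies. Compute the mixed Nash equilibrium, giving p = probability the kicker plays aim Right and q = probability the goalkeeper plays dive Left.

Set the goalkeeper's expected payoff from dive Left equal to that from dive Right:
  the goalkeeper's payoff from dive Left: p·(-6) + (1−p)·8 = -14p + 8
  the goalkeeper's payoff from dive Right: p·2 + (1−p)·(-1) = 3p - 1
  -14p + 8 = 3p - 1  ⇒  -17p = -9  ⇒  p = 9/17.
For the kicker to be willing to mix, the kicker must be indifferent between aim Right and aim Left, which pins down the goalkeeper's mix.
  the kicker's expected payoff from aim Right: q·6 + (1−q)·(-2) = 8q - 2
  the kicker's expected payoff from aim Left: q·(-8) + (1−q)·1 = -9q + 1
  8q - 2 = -9q + 1  ⇒  17q = 3  ⇒  q = 3/17.

p = 9/17, q = 3/17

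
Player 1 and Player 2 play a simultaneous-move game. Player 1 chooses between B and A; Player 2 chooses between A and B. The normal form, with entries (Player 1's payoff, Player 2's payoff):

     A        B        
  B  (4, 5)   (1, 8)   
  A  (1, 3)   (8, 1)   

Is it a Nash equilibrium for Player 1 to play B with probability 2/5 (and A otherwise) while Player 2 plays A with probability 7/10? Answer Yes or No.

Check Player 2's indifference given Player 1's mix p = 2/5:
  payoff from A = 19/5; payoff from B = 19/5 — equal.
Check Player 1's indifference given Player 2's mix q = 7/10:
  payoff from B = 31/10; payoff from A = 31/10 — equal.
Both players are indifferent, so neither can profitably deviate.

Yes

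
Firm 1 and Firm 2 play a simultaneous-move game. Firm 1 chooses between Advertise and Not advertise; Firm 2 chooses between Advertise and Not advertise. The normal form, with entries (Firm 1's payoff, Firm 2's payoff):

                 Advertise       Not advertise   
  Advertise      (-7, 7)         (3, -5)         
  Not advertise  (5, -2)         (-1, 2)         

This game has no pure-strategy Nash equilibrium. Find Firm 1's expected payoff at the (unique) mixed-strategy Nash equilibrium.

Firm 2's mix must leave Firm 1 indifferent between Advertise and Not advertise.
  Firm 1's payoff to Advertise: q·(-7) + (1−q)·3 = -10q + 3
  Firm 1's payoff to Not advertise: q·5 + (1−q)·(-1) = 6q - 1
  -10q + 3 = 6q - 1  ⇒  -16q = -4  ⇒  q = 1/4.
At equilibrium Firm 1 is indifferent across rows, so Firm 1's payoff equals the payoff from Advertise: (1/4)·(-7) + (3/4)·3 = 1/2.

1/2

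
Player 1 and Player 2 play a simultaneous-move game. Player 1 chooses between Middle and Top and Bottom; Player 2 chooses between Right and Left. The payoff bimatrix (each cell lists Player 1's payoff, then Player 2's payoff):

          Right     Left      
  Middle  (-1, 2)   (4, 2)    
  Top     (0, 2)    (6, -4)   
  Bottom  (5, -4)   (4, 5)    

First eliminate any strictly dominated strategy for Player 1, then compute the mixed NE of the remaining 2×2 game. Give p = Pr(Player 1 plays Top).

Player 1's strategy Middle is strictly dominated by Top: 0 > -1 and 6 > 4. Eliminate Middle.
Set Player 2's expected payoff from Right equal to that from Left:
  Player 2's expected payoff from Right: p·2 + (1−p)·(-4) = 6p - 4
  Player 2's expected payoff from Left: p·(-4) + (1−p)·5 = -9p + 5
  6p - 4 = -9p + 5  ⇒  15p = 9  ⇒  p = 3/5.

p = 3/5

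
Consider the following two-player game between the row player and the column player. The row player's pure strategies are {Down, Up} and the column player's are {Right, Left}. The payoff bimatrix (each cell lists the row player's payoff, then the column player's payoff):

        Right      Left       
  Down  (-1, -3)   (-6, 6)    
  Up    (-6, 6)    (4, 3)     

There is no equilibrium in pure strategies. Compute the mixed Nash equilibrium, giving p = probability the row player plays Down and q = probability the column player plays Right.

For the column player to be willing to mix, the column player must be indifferent between Right and Left, which pins down the row player's mix.
  the column player's payoff from Right: p·(-3) + (1−p)·6 = -9p + 6
  the column player's payoff from Left: p·6 + (1−p)·3 = 3p + 3
  -9p + 6 = 3p + 3  ⇒  -12p = -3  ⇒  p = 1/4.
The row player's indifference between Down and Up determines the column player's mixing probability q:
  the row player's payoff to Down: q·(-1) + (1−q)·(-6) = 5q - 6
  the row player's payoff to Up: q·(-6) + (1−q)·4 = -10q + 4
  5q - 6 = -10q + 4  ⇒  15q = 10  ⇒  q = 2/3.

p = 1/4, q = 2/3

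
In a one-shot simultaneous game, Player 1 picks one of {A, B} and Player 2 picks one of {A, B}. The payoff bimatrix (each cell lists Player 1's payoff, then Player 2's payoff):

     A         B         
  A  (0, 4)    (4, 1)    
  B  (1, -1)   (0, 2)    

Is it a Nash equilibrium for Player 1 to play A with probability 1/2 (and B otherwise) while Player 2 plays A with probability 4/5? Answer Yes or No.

Yes

Check Player 2's indifference given Player 1's mix p = 1/2:
  payoff from A = 3/2; payoff from B = 3/2 — equal.
Check Player 1's indifference given Player 2's mix q = 4/5:
  payoff from A = 4/5; payoff from B = 4/5 — equal.
Both players are indifferent, so neither can profitably deviate.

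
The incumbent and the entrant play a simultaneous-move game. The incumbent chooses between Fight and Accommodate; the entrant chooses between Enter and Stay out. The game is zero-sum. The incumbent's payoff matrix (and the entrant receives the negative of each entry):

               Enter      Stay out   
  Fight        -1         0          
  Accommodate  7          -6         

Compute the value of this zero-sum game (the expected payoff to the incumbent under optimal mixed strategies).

Set the incumbent's expected payoff from Fight equal to that from Accommodate:
  the incumbent's payoff to Fight: q·(-1) + (1−q)·0 = -q
  the incumbent's payoff to Accommodate: q·7 + (1−q)·(-6) = 13q - 6
  -q = 13q - 6  ⇒  -14q = -6  ⇒  q = 3/7.
The value is the incumbent's expected payoff against this mix (using Fight): (3/7)·(-1) + (4/7)·0 = -3/7.

v = -3/7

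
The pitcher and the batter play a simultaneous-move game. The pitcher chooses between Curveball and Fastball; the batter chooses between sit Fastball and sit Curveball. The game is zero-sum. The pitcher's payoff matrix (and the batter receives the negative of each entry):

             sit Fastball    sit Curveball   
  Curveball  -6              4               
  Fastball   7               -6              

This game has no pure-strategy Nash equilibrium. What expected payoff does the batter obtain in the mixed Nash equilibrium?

For the batter to be willing to mix, the batter must be indifferent between sit Fastball and sit Curveball, which pins down the pitcher's mix.
  the batter's expected payoff from sit Fastball: p·6 + (1−p)·(-7) = 13p - 7
  the batter's expected payoff from sit Curveball: p·(-4) + (1−p)·6 = -10p + 6
  13p - 7 = -10p + 6  ⇒  23p = 13  ⇒  p = 13/23.
At equilibrium the batter is indifferent across columns, so the batter's payoff equals the payoff from sit Fastball: (13/23)·6 + (10/23)·(-7) = 8/23.

8/23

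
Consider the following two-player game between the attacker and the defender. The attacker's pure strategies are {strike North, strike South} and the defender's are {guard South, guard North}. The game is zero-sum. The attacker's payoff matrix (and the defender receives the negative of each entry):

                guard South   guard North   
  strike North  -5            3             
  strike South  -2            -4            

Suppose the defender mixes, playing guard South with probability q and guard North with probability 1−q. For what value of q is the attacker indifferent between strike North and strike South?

The defender's mix must leave the attacker indifferent between strike North and strike South.
  the attacker's payoff from strike North: q·(-5) + (1−q)·3 = -8q + 3
  the attacker's payoff from strike South: q·(-2) + (1−q)·(-4) = 2q - 4
  -8q + 3 = 2q - 4  ⇒  -10q = -7  ⇒  q = 7/10.

q = 7/10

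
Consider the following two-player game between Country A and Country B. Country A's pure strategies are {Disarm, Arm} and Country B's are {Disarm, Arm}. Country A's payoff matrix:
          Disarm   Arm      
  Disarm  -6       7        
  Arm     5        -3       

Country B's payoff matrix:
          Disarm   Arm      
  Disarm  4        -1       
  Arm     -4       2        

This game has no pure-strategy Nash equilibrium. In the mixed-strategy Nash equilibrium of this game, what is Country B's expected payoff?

Country A's mix must leave Country B indifferent between Disarm and Arm.
  Country B's payoff to Disarm: p·4 + (1−p)·(-4) = 8p - 4
  Country B's payoff to Arm: p·(-1) + (1−p)·2 = -3p + 2
  8p - 4 = -3p + 2  ⇒  11p = 6  ⇒  p = 6/11.
At equilibrium Country B is indifferent across columns, so Country B's payoff equals the payoff from Disarm: (6/11)·4 + (5/11)·(-4) = 4/11.

4/11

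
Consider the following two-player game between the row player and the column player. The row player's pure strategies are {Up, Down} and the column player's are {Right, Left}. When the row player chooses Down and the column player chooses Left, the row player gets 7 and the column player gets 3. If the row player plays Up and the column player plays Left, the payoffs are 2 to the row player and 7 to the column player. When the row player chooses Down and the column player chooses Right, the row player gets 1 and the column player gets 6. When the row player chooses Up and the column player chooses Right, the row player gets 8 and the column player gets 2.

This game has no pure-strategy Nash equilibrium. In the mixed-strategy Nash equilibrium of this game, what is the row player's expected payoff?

The column player's mix must leave the row player indifferent between Up and Down.
  the row player's expected payoff from Up: q·8 + (1−q)·2 = 6q + 2
  the row player's expected payoff from Down: q·1 + (1−q)·7 = -6q + 7
  6q + 2 = -6q + 7  ⇒  12q = 5  ⇒  q = 5/12.
At equilibrium the row player is indifferent across rows, so the row player's payoff equals the payoff from Up: (5/12)·8 + (7/12)·2 = 9/2.

9/2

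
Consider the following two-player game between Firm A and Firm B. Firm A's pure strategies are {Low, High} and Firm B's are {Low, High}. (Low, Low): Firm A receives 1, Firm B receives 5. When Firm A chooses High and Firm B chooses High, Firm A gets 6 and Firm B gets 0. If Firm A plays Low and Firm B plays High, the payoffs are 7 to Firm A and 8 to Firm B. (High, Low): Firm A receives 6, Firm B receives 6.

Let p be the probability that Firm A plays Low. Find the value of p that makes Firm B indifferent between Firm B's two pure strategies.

p = 2/3

Firm B's indifference between Low and High determines Firm A's mixing probability p:
  Firm B's expected payoff from Low: p·5 + (1−p)·6 = -p + 6
  Firm B's expected payoff from High: p·8 + (1−p)·0 = 8p
  -p + 6 = 8p  ⇒  -9p = -6  ⇒  p = 2/3.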